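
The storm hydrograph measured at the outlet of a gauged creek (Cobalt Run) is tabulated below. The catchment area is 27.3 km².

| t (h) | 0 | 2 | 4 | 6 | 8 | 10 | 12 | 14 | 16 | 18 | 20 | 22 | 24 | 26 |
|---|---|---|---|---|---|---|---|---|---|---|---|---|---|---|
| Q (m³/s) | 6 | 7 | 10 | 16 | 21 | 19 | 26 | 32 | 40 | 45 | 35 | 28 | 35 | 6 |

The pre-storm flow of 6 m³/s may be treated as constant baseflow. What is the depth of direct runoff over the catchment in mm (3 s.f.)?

Direct runoff: 0.0, 1.0, 4.0, 10.0, 15.0, 13.0, 20.0, 26.0, 34.0, 39.0, 29.0, 22.0, 29.0, 0.0 m³/s; ΣQ_DR = 242.0 m³/s.
V = ΣQ_DR · Δt = 242.0 × 7200 s = 1.742 × 10^6 m³.
Over A = 27.3 km², depth = V / A = 63.8 mm.

d ≈ 63.8 mm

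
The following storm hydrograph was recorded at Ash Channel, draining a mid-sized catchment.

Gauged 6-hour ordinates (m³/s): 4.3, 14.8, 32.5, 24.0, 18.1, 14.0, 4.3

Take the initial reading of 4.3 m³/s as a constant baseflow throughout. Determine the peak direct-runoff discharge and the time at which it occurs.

Subtracting baseflow gives direct-runoff ordinates: 0.0, 10.5, 28.2, 19.7, 13.8, 9.7, 0.0 m³/s.
The maximum is 28.2 m³/s, occurring at the reading for t = 12 h.

Q_p = 28.2 m³/s at t = 12 h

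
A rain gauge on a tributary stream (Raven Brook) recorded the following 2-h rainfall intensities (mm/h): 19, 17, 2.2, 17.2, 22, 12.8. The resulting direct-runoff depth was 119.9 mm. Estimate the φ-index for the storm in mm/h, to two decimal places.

Only the 5 blocks with intensity above φ contribute runoff: 19, 17, 17.2, 22, 12.8 mm/h.
Σ(I−φ)·Δt = d  ⇒  (19+17+17.2+22+12.8 − 5φ)·2 = 119.9
φ = (88.00 − 119.9/2) / 5 = 5.61 mm/h.

φ ≈ 5.61 mm/h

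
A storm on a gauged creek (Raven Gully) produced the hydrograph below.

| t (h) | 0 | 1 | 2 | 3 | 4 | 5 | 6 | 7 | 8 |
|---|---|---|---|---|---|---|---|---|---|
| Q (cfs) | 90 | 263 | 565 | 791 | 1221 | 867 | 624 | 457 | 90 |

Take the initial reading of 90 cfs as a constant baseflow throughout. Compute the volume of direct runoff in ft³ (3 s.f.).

V ≈ 1.50 × 10^7 ft³

Direct-runoff ordinates (Q − Q_b): 0.0, 173.0, 475.0, 701.0, 1131.0, 777.0, 534.0, 367.0, 0.0 cfs.
ΣQ_DR = 4158 cfs.
With Δt = 1 h = 3600 s, V = ΣQ_DR · Δt = 4158 × 3600 = 1.50 × 10^7 ft³.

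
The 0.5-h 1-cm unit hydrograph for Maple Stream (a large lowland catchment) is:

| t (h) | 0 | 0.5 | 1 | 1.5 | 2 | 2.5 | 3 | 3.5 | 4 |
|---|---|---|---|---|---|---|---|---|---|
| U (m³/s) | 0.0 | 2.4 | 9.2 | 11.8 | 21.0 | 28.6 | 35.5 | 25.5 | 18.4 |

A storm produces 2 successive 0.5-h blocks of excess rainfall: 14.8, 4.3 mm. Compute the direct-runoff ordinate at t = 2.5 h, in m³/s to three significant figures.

By discrete convolution, Q_j = Σ (P_i / 10 mm) · U_{j−i}.
At t = 2.5 h (j=5): Q = (14.8/10)·28.6 + (4.3/10)·21.0 = 51.4 m³/s.

Q ≈ 51.4 m³/s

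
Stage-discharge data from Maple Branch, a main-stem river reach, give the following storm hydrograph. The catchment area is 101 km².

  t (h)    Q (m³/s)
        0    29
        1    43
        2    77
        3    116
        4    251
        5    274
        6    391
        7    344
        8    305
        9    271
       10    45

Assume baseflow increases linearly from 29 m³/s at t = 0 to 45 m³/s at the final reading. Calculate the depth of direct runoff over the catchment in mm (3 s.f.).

d ≈ 62.0 mm

Direct runoff: 0.00, 12.40, 44.80, 82.20, 215.60, 237.00, 352.40, 303.80, 263.20, 227.60, 0.00 m³/s; ΣQ_DR = 1739 m³/s.
V = ΣQ_DR · Δt = 1739 × 3600 s = 6.260 × 10^6 m³.
Over A = 101 km², depth = V / A = 62.0 mm.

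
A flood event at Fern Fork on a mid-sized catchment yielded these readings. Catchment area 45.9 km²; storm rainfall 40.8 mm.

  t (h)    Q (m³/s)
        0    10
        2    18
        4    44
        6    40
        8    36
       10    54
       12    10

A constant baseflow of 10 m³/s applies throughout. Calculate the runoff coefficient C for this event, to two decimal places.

ΣQ_DR = 142.0 m³/s; V = ΣQ_DR·Δt = 1.022 × 10^6 m³.
Runoff depth d = V / A = 22.27 mm.
C = d / P = 22.27 / 40.8 = 0.55.

C ≈ 0.55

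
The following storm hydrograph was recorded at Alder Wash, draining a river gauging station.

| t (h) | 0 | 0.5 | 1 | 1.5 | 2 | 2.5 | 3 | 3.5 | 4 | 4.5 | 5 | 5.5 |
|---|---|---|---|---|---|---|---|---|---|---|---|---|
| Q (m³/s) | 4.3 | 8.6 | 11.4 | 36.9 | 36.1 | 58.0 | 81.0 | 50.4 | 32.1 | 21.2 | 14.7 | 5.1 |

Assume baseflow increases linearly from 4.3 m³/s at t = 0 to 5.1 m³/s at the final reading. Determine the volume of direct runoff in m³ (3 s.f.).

V ≈ 5.46 × 10^5 m³

Direct-runoff ordinates (Q − Q_b): 0.00, 4.23, 6.95, 32.38, 31.51, 53.34, 76.26, 45.59, 27.22, 16.25, 9.67, 0.00 m³/s.
ΣQ_DR = 303.4 m³/s.
With Δt = 0.5 h = 1800 s, V = ΣQ_DR · Δt = 303.4 × 1800 = 5.46 × 10^5 m³.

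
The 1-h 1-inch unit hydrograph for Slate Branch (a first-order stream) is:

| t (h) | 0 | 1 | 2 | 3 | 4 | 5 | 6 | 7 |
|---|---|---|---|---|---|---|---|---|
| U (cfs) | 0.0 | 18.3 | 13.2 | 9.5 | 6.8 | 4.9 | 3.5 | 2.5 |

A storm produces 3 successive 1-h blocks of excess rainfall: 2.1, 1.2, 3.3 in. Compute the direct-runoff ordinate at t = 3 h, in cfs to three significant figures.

By discrete convolution, Q_j = Σ (P_i / 1 in) · U_{j−i}.
At t = 3 h (j=3): Q = (2.1/1)·9.5 + (1.2/1)·13.2 + (3.3/1)·18.3 = 96.2 cfs.

Q ≈ 96.2 cfs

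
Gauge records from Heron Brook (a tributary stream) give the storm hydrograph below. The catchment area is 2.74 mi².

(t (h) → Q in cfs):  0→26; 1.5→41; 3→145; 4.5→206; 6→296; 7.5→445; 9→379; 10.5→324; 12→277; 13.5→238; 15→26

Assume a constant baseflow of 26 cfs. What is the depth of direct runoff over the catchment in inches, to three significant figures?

Direct runoff: 0.0, 15.0, 119.0, 180.0, 270.0, 419.0, 353.0, 298.0, 251.0, 212.0, 0.0 cfs; ΣQ_DR = 2117 cfs.
V = ΣQ_DR · Δt = 2117 × 5400 s = 1.143 × 10^7 ft³.
Over A = 2.74 mi², depth = V / A = 1.80 in.

d ≈ 1.80 in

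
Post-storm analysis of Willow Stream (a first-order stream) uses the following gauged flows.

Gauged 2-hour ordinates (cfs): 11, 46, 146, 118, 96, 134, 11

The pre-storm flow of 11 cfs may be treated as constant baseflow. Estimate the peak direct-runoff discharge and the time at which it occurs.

Q_p = 135.0 cfs at t = 4 h

Subtracting baseflow gives direct-runoff ordinates: 0.0, 35.0, 135.0, 107.0, 85.0, 123.0, 0.0 cfs.
The maximum is 135.0 cfs, occurring at the reading for t = 4 h.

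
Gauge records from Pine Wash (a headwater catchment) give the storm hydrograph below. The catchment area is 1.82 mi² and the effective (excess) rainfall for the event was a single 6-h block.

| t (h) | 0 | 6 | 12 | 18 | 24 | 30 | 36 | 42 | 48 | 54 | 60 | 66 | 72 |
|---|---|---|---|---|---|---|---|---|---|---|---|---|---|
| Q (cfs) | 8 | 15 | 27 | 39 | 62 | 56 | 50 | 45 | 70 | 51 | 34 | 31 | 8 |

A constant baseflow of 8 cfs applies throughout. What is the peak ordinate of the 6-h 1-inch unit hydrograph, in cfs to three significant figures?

Direct runoff: 0.0, 7.0, 19.0, 31.0, 54.0, 48.0, 42.0, 37.0, 62.0, 43.0, 26.0, 23.0, 0.0 cfs; ΣQ_DR = 392.0 cfs, peak = 62.0 cfs.
Runoff depth d = ΣQ_DR·Δt / A = 392.0 × 21600 / (1.82 mi²) = 2.003 in.
The 1-inch UH is the DRH scaled by (1 in)/d, so U_p = 62.0 × 1/2.003 = 31.0 cfs.

U_p ≈ 31.0 cfs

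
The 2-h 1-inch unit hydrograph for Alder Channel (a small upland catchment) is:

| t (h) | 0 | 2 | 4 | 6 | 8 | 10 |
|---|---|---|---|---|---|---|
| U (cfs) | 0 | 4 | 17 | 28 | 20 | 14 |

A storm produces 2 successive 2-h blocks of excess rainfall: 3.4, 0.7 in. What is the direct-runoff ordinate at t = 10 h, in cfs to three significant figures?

Q ≈ 61.6 cfs

By discrete convolution, Q_j = Σ (P_i / 1 in) · U_{j−i}.
At t = 10 h (j=5): Q = (3.4/1)·14 + (0.7/1)·20 = 61.6 cfs.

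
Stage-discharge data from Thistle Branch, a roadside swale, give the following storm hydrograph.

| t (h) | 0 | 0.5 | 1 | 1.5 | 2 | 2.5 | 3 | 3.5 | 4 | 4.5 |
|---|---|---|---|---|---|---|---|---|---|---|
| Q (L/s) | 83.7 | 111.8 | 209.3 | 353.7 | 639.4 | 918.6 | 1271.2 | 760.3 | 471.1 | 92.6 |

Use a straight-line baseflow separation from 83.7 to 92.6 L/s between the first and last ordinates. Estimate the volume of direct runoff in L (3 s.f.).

V ≈ 7.25 × 10^6 L

Direct-runoff ordinates (Q − Q_b): 0.00, 27.11, 123.62, 267.03, 551.74, 829.96, 1181.57, 669.68, 379.49, 0.00 L/s.
ΣQ_DR = 4030 L/s.
With Δt = 0.5 h = 1800 s, V = ΣQ_DR · Δt = 4030 × 1800 = 7.25 × 10^6 L.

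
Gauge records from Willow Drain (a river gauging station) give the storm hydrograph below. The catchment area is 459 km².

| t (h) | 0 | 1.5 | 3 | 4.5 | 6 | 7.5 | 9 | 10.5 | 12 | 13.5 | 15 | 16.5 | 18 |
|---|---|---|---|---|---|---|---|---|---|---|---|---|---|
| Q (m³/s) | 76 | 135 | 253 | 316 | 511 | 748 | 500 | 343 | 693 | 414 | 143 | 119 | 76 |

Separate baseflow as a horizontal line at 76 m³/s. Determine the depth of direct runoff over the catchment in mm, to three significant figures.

Direct runoff: 0.0, 59.0, 177.0, 240.0, 435.0, 672.0, 424.0, 267.0, 617.0, 338.0, 67.0, 43.0, 0.0 m³/s; ΣQ_DR = 3339 m³/s.
V = ΣQ_DR · Δt = 3339 × 5400 s = 1.803 × 10^7 m³.
Over A = 459 km², depth = V / A = 39.3 mm.

d ≈ 39.3 mm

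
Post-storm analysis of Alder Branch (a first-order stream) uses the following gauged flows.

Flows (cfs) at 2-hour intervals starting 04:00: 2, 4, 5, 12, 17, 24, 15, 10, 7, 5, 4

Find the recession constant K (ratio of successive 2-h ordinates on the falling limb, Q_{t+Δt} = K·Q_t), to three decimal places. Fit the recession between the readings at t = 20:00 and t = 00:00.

K ≈ 0.756

Using the recession-limb readings at t = 20:00 and t = 00:00: Q falls from 7 to 4 cfs over 2 intervals.
K = (Q₂/Q₁)^(1/2) = (4/7)^(1/2) = 0.756.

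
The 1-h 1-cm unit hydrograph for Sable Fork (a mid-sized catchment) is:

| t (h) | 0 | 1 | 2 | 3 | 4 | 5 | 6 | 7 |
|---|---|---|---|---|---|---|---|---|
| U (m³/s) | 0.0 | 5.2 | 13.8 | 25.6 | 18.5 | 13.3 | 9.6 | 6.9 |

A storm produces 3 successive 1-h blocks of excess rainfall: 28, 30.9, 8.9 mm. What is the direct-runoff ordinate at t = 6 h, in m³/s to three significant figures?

Q ≈ 84.4 m³/s

By discrete convolution, Q_j = Σ (P_i / 10 mm) · U_{j−i}.
At t = 6 h (j=6): Q = (28/10)·9.6 + (30.9/10)·13.3 + (8.9/10)·18.5 = 84.4 m³/s.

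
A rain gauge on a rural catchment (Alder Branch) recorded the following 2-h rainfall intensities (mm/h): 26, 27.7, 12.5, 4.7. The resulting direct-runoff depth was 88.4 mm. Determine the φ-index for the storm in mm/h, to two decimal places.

φ ≈ 7.33 mm/h

Only the 3 blocks with intensity above φ contribute runoff: 26, 27.7, 12.5 mm/h.
Σ(I−φ)·Δt = d  ⇒  (26+27.7+12.5 − 3φ)·2 = 88.4
φ = (66.20 − 88.4/2) / 3 = 7.33 mm/h.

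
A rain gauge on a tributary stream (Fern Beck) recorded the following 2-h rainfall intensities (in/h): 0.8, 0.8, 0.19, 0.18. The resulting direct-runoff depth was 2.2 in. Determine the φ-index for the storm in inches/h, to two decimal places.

φ ≈ 0.25 in/h

Only the 2 blocks with intensity above φ contribute runoff: 0.8, 0.8 in/h.
Σ(I−φ)·Δt = d  ⇒  (0.8+0.8 − 2φ)·2 = 2.2
φ = (1.600 − 2.2/2) / 2 = 0.25 in/h.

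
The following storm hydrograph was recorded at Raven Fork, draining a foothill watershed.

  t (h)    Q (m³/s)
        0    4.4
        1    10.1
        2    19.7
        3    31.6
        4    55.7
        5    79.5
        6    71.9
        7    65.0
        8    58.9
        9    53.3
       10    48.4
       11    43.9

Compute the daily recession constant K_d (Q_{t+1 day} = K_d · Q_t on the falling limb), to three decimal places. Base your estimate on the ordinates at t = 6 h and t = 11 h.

Between t = 6 h and t = 11 h the flow falls from 71.9 to 43.9 m³/s over 5×1 h = 5 h.
Per-interval ratio K = (43.9/71.9)^(1/5) = 0.9060; K_d = K^(24/1) = 0.094.

K_d ≈ 0.094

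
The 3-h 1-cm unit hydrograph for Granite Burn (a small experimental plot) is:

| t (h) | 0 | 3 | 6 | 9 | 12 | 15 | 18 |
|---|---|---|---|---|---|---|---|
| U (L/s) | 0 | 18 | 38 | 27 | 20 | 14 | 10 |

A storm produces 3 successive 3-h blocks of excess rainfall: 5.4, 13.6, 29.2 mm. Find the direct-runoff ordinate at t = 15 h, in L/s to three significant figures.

By discrete convolution, Q_j = Σ (P_i / 10 mm) · U_{j−i}.
At t = 15 h (j=5): Q = (5.4/10)·14 + (13.6/10)·20 + (29.2/10)·27 = 114 L/s.

Q ≈ 114 L/s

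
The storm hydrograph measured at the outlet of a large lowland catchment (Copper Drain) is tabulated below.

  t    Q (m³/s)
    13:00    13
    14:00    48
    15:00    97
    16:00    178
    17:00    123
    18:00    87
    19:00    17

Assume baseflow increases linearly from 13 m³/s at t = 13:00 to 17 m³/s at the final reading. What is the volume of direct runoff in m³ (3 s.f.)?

Direct-runoff ordinates (Q − Q_b): 0.00, 34.33, 82.67, 163.00, 107.33, 70.67, 0.00 m³/s.
ΣQ_DR = 458.0 m³/s.
With Δt = 1 h = 3600 s, V = ΣQ_DR · Δt = 458.0 × 3600 = 1.65 × 10^6 m³.

V ≈ 1.65 × 10^6 m³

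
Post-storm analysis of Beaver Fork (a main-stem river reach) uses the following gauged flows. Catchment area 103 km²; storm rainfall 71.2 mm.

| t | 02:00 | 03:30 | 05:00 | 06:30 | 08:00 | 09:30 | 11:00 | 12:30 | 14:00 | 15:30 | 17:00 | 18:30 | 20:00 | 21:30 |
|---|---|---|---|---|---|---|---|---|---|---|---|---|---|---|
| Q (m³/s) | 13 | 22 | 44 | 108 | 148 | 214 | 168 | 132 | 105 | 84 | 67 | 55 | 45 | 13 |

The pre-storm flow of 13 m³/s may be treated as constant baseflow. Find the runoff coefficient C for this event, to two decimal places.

ΣQ_DR = 1036 m³/s; V = ΣQ_DR·Δt = 5.594 × 10^6 m³.
Runoff depth d = V / A = 54.31 mm.
C = d / P = 54.31 / 71.2 = 0.76.

C ≈ 0.76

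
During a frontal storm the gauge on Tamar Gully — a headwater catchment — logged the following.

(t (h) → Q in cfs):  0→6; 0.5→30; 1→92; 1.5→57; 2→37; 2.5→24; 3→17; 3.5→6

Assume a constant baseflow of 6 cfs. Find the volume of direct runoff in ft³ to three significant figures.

V ≈ 3.98 × 10^5 ft³

Direct-runoff ordinates (Q − Q_b): 0.0, 24.0, 86.0, 51.0, 31.0, 18.0, 11.0, 0.0 cfs.
ΣQ_DR = 221.0 cfs.
With Δt = 0.5 h = 1800 s, V = ΣQ_DR · Δt = 221.0 × 1800 = 3.98 × 10^5 ft³.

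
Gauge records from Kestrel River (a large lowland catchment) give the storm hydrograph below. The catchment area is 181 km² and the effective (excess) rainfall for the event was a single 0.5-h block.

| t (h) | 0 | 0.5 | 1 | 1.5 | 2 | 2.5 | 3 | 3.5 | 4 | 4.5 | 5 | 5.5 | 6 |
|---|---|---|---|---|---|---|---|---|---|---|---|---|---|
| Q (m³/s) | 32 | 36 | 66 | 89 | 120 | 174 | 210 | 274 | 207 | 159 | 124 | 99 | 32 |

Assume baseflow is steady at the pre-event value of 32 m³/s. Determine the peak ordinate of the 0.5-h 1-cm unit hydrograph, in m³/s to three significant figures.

Direct runoff: 0.0, 4.0, 34.0, 57.0, 88.0, 142.0, 178.0, 242.0, 175.0, 127.0, 92.0, 67.0, 0.0 m³/s; ΣQ_DR = 1206 m³/s, peak = 242.0 m³/s.
Runoff depth d = ΣQ_DR·Δt / A = 1206 × 1800 / (181 km²) = 11.99 mm.
The 1-cm UH is the DRH scaled by (10 mm)/d, so U_p = 242.0 × 10/11.99 = 202 m³/s.

U_p ≈ 202 m³/s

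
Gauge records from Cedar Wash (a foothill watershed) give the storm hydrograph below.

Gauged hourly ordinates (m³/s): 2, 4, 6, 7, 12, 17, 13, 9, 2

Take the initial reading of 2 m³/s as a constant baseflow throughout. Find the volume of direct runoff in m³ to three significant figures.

Direct-runoff ordinates (Q − Q_b): 0.0, 2.0, 4.0, 5.0, 10.0, 15.0, 11.0, 7.0, 0.0 m³/s.
ΣQ_DR = 54.00 m³/s.
With Δt = 1 h = 3600 s, V = ΣQ_DR · Δt = 54.00 × 3600 = 1.94 × 10^5 m³.

V ≈ 1.94 × 10^5 m³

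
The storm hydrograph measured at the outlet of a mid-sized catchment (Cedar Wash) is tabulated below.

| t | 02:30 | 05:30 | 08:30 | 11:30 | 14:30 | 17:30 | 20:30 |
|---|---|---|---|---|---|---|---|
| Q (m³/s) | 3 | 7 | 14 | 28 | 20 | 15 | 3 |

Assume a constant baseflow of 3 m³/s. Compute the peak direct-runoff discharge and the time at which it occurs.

Subtracting baseflow gives direct-runoff ordinates: 0.0, 4.0, 11.0, 25.0, 17.0, 12.0, 0.0 m³/s.
The maximum is 25.0 m³/s, occurring at the reading for t = 11:30.

Q_p = 25.0 m³/s at t = 11:30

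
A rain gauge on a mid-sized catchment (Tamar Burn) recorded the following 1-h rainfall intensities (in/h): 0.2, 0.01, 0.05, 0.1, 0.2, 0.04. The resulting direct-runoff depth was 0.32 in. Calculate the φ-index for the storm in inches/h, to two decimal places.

φ ≈ 0.06 in/h

Only the 3 blocks with intensity above φ contribute runoff: 0.2, 0.1, 0.2 in/h.
Σ(I−φ)·Δt = d  ⇒  (0.2+0.1+0.2 − 3φ)·1 = 0.32
φ = (0.5000 − 0.32/1) / 3 = 0.06 in/h.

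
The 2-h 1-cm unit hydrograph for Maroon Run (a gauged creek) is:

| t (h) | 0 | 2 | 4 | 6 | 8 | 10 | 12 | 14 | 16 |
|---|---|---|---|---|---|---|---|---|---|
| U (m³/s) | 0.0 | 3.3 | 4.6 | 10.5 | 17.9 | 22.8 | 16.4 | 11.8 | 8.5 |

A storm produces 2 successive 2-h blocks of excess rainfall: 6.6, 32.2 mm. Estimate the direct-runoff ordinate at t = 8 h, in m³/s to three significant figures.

By discrete convolution, Q_j = Σ (P_i / 10 mm) · U_{j−i}.
At t = 8 h (j=4): Q = (6.6/10)·17.9 + (32.2/10)·10.5 = 45.6 m³/s.

Q ≈ 45.6 m³/s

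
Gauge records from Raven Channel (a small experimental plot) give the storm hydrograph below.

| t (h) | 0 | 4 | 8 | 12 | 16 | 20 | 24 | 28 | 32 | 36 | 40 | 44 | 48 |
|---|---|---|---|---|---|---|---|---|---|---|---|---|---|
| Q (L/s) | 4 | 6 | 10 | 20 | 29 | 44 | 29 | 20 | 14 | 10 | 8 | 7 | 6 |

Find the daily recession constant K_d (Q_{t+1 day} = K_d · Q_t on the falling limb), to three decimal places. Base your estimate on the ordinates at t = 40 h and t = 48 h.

Between t = 40 h and t = 48 h the flow falls from 8 to 6 L/s over 2×4 h = 8 h.
Per-interval ratio K = (6/8)^(1/2) = 0.8660; K_d = K^(24/4) = 0.422.

K_d ≈ 0.422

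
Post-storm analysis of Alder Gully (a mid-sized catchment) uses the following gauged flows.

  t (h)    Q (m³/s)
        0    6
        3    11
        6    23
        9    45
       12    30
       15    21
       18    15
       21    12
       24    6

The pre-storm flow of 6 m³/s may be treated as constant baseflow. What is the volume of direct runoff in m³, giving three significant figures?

V ≈ 1.24 × 10^6 m³

Direct-runoff ordinates (Q − Q_b): 0.0, 5.0, 17.0, 39.0, 24.0, 15.0, 9.0, 6.0, 0.0 m³/s.
ΣQ_DR = 115.0 m³/s.
With Δt = 3 h = 10800 s, V = ΣQ_DR · Δt = 115.0 × 10800 = 1.24 × 10^6 m³.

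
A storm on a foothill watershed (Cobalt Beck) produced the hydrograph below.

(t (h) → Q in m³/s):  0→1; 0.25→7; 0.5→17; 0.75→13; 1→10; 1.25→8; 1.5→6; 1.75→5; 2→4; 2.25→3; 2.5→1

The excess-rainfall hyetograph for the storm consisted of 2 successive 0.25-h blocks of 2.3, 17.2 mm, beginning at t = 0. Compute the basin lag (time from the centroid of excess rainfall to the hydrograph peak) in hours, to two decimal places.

t_L ≈ 0.15 h

Centroid of excess rainfall: t_c = Σ P_i·t̄_i / ΣP_i = 0.3455 h (block centres at 0.125, 0.375 h).
Hydrograph peak occurs at t = 0.5 h, so basin lag t_L = 0.5 − 0.3455 = 0.15 h.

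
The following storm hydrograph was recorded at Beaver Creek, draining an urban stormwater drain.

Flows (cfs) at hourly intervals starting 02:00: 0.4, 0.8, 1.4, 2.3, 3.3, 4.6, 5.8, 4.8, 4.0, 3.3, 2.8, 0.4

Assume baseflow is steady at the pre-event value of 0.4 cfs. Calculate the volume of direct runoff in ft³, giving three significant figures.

V ≈ 1.05 × 10^5 ft³

Direct-runoff ordinates (Q − Q_b): 0.0, 0.4, 1.0, 1.9, 2.9, 4.2, 5.4, 4.4, 3.6, 2.9, 2.4, 0.0 cfs.
ΣQ_DR = 29.10 cfs.
With Δt = 1 h = 3600 s, V = ΣQ_DR · Δt = 29.10 × 3600 = 1.05 × 10^5 ft³.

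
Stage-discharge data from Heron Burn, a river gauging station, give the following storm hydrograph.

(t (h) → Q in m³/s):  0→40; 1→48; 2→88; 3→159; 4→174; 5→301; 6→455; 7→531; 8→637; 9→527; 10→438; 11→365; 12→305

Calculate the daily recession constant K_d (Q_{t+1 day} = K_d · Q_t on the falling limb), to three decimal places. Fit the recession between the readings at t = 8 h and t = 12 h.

K_d ≈ 0.012

Between t = 8 h and t = 12 h the flow falls from 637 to 305 m³/s over 4×1 h = 4 h.
Per-interval ratio K = (305/637)^(1/4) = 0.8318; K_d = K^(24/1) = 0.012.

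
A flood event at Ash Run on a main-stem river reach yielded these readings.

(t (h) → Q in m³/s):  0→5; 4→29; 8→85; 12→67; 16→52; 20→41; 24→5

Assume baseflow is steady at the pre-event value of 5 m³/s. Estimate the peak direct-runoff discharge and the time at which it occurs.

Q_p = 80.0 m³/s at t = 8 h

Subtracting baseflow gives direct-runoff ordinates: 0.0, 24.0, 80.0, 62.0, 47.0, 36.0, 0.0 m³/s.
The maximum is 80.0 m³/s, occurring at the reading for t = 8 h.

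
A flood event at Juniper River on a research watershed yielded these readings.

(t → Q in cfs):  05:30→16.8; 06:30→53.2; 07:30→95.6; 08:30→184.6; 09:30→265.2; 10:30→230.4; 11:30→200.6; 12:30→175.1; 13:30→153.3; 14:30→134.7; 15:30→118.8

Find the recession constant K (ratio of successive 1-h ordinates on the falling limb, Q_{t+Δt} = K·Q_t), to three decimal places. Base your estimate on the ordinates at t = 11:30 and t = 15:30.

Using the recession-limb readings at t = 11:30 and t = 15:30: Q falls from 200.6 to 118.8 cfs over 4 intervals.
K = (Q₂/Q₁)^(1/4) = (118.8/200.6)^(1/4) = 0.877.

K ≈ 0.877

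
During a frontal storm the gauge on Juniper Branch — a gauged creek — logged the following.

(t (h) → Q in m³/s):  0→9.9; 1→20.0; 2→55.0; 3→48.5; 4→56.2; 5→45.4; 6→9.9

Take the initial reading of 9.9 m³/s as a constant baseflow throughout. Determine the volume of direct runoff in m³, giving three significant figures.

V ≈ 6.32 × 10^5 m³

Direct-runoff ordinates (Q − Q_b): 0.0, 10.1, 45.1, 38.6, 46.3, 35.5, 0.0 m³/s.
ΣQ_DR = 175.6 m³/s.
With Δt = 1 h = 3600 s, V = ΣQ_DR · Δt = 175.6 × 3600 = 6.32 × 10^5 m³.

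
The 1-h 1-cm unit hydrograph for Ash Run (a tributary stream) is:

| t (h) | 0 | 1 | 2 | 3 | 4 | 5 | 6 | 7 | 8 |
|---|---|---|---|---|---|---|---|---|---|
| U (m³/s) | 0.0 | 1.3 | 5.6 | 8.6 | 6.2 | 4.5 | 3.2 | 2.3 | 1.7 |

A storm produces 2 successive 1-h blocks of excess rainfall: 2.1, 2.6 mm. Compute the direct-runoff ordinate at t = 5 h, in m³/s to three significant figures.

By discrete convolution, Q_j = Σ (P_i / 10 mm) · U_{j−i}.
At t = 5 h (j=5): Q = (2.1/10)·4.5 + (2.6/10)·6.2 = 2.56 m³/s.

Q ≈ 2.56 m³/s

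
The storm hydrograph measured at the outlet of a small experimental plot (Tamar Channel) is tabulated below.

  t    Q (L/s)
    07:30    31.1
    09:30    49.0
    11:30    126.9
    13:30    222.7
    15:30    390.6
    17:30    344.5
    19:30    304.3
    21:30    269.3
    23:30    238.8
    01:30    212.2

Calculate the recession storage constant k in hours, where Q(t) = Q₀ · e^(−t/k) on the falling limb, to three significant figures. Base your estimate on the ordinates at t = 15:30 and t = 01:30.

On the falling limb, Q drops from 390.6 to 212.2 L/s between t = 15:30 and t = 01:30 (Δt = 10 h).
k = −Δt / ln(Q₂/Q₁) = −10 / ln(212.2/390.6) = 16.4 h.

k ≈ 16.4 h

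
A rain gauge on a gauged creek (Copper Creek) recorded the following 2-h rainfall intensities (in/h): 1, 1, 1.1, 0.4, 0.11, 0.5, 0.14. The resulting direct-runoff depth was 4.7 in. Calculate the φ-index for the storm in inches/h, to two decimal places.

Only the 5 blocks with intensity above φ contribute runoff: 1, 1, 1.1, 0.4, 0.5 in/h.
Σ(I−φ)·Δt = d  ⇒  (1+1+1.1+0.4+0.5 − 5φ)·2 = 4.7
φ = (4.000 − 4.7/2) / 5 = 0.33 in/h.

φ ≈ 0.33 in/h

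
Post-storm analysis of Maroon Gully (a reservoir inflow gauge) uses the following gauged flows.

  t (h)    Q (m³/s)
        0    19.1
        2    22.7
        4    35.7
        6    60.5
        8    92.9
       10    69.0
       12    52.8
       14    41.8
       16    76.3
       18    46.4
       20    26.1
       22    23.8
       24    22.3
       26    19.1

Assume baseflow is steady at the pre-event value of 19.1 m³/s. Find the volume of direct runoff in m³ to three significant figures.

Direct-runoff ordinates (Q − Q_b): 0.0, 3.6, 16.6, 41.4, 73.8, 49.9, 33.7, 22.7, 57.2, 27.3, 7.0, 4.7, 3.2, 0.0 m³/s.
ΣQ_DR = 341.1 m³/s.
With Δt = 2 h = 7200 s, V = ΣQ_DR · Δt = 341.1 × 7200 = 2.46 × 10^6 m³.

V ≈ 2.46 × 10^6 m³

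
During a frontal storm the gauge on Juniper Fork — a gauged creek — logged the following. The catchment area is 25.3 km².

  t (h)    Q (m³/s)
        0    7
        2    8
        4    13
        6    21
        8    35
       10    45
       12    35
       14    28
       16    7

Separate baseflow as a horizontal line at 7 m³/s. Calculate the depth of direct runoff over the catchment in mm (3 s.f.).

Direct runoff: 0.0, 1.0, 6.0, 14.0, 28.0, 38.0, 28.0, 21.0, 0.0 m³/s; ΣQ_DR = 136.0 m³/s.
V = ΣQ_DR · Δt = 136.0 × 7200 s = 9.792 × 10^5 m³.
Over A = 25.3 km², depth = V / A = 38.7 mm.

d ≈ 38.7 mm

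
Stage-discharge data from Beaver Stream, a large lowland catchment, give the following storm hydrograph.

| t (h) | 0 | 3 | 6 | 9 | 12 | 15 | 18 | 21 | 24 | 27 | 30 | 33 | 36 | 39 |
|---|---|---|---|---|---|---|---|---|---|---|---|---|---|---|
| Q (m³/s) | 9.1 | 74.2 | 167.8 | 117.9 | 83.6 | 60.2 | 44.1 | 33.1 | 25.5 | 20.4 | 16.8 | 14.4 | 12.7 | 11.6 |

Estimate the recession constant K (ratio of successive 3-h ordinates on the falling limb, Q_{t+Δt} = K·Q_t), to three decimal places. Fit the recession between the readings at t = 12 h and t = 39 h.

K ≈ 0.803

Using the recession-limb readings at t = 12 h and t = 39 h: Q falls from 83.6 to 11.6 m³/s over 9 intervals.
K = (Q₂/Q₁)^(1/9) = (11.6/83.6)^(1/9) = 0.803.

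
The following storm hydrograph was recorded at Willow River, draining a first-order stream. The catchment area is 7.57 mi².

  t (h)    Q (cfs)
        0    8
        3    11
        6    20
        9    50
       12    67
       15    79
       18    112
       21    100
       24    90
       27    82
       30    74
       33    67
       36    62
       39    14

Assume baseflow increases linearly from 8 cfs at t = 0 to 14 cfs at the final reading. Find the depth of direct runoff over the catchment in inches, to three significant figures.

Direct runoff: 0.00, 2.54, 11.08, 40.62, 57.15, 68.69, 101.23, 88.77, 78.31, 69.85, 61.38, 53.92, 48.46, 0.00 cfs; ΣQ_DR = 682.0 cfs.
V = ΣQ_DR · Δt = 682.0 × 10800 s = 7.366 × 10^6 ft³.
Over A = 7.57 mi², depth = V / A = 0.419 in.

d ≈ 0.419 in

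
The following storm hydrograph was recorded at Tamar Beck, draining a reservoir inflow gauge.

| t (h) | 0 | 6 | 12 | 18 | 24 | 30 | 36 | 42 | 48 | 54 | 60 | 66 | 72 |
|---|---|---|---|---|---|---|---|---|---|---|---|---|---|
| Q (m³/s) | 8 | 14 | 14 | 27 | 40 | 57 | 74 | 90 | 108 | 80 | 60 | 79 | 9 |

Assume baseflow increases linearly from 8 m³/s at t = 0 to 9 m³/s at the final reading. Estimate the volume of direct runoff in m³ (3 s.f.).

V ≈ 1.19 × 10^7 m³

Direct-runoff ordinates (Q − Q_b): 0.00, 5.92, 5.83, 18.75, 31.67, 48.58, 65.50, 81.42, 99.33, 71.25, 51.17, 70.08, 0.00 m³/s.
ΣQ_DR = 549.5 m³/s.
With Δt = 6 h = 21600 s, V = ΣQ_DR · Δt = 549.5 × 21600 = 1.19 × 10^7 m³.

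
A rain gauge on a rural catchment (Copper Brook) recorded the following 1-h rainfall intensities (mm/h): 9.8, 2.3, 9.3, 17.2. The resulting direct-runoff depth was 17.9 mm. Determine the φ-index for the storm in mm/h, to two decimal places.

Only the 3 blocks with intensity above φ contribute runoff: 9.8, 9.3, 17.2 mm/h.
Σ(I−φ)·Δt = d  ⇒  (9.8+9.3+17.2 − 3φ)·1 = 17.9
φ = (36.30 − 17.9/1) / 3 = 6.13 mm/h.

φ ≈ 6.13 mm/h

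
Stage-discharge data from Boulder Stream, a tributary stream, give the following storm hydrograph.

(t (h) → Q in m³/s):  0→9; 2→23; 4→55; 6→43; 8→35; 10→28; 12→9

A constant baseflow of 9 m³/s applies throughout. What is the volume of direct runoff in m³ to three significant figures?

V ≈ 1.00 × 10^6 m³

Direct-runoff ordinates (Q − Q_b): 0.0, 14.0, 46.0, 34.0, 26.0, 19.0, 0.0 m³/s.
ΣQ_DR = 139.0 m³/s.
With Δt = 2 h = 7200 s, V = ΣQ_DR · Δt = 139.0 × 7200 = 1.00 × 10^6 m³.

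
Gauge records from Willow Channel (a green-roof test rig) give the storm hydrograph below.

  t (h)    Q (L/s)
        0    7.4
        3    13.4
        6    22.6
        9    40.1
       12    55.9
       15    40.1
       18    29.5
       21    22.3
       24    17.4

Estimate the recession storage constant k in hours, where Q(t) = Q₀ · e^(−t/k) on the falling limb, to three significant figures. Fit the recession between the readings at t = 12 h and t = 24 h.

k ≈ 10.3 h

On the falling limb, Q drops from 55.9 to 17.4 L/s between t = 12 h and t = 24 h (Δt = 12 h).
k = −Δt / ln(Q₂/Q₁) = −12 / ln(17.4/55.9) = 10.3 h.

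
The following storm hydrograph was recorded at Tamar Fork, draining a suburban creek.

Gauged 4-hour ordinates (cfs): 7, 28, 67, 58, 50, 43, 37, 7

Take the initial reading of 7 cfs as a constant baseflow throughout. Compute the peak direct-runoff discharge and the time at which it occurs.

Subtracting baseflow gives direct-runoff ordinates: 0.0, 21.0, 60.0, 51.0, 43.0, 36.0, 30.0, 0.0 cfs.
The maximum is 60.0 cfs, occurring at the reading for t = 8 h.

Q_p = 60.0 cfs at t = 8 h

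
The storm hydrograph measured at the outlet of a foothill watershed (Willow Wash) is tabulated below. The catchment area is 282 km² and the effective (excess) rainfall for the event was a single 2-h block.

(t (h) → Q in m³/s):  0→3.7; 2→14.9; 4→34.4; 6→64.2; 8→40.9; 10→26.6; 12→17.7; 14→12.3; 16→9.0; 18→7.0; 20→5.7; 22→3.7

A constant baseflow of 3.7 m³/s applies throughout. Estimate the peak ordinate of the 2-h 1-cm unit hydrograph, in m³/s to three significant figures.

Direct runoff: 0.0, 11.2, 30.7, 60.5, 37.2, 22.9, 14.0, 8.6, 5.3, 3.3, 2.0, 0.0 m³/s; ΣQ_DR = 195.7 m³/s, peak = 60.5 m³/s.
Runoff depth d = ΣQ_DR·Δt / A = 195.7 × 7200 / (282 km²) = 4.997 mm.
The 1-cm UH is the DRH scaled by (10 mm)/d, so U_p = 60.5 × 10/4.997 = 121 m³/s.

U_p ≈ 121 m³/s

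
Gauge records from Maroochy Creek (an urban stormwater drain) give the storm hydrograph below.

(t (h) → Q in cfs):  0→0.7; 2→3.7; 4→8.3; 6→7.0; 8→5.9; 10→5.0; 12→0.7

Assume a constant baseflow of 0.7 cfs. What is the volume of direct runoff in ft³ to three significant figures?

Direct-runoff ordinates (Q − Q_b): 0.0, 3.0, 7.6, 6.3, 5.2, 4.3, 0.0 cfs.
ΣQ_DR = 26.40 cfs.
With Δt = 2 h = 7200 s, V = ΣQ_DR · Δt = 26.40 × 7200 = 1.90 × 10^5 ft³.

V ≈ 1.90 × 10^5 ft³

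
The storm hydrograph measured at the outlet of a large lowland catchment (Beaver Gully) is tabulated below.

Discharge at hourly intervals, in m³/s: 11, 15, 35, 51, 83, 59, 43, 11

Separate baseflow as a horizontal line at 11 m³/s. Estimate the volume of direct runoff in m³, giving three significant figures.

V ≈ 7.92 × 10^5 m³

Direct-runoff ordinates (Q − Q_b): 0.0, 4.0, 24.0, 40.0, 72.0, 48.0, 32.0, 0.0 m³/s.
ΣQ_DR = 220.0 m³/s.
With Δt = 1 h = 3600 s, V = ΣQ_DR · Δt = 220.0 × 3600 = 7.92 × 10^5 m³.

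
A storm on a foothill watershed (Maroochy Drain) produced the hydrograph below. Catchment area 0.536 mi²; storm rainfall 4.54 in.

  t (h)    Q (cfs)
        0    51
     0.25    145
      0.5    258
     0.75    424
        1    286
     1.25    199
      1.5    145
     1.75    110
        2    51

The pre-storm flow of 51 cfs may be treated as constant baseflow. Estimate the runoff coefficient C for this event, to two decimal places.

ΣQ_DR = 1210 cfs; V = ΣQ_DR·Δt = 1.089 × 10^6 ft³.
Runoff depth d = V / A = 0.8745 in.
C = d / P = 0.8745 / 4.54 = 0.19.

C ≈ 0.19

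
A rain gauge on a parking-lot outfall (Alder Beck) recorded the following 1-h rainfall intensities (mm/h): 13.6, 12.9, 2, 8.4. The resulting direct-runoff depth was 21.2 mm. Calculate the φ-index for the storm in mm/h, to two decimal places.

φ ≈ 4.57 mm/h

Only the 3 blocks with intensity above φ contribute runoff: 13.6, 12.9, 8.4 mm/h.
Σ(I−φ)·Δt = d  ⇒  (13.6+12.9+8.4 − 3φ)·1 = 21.2
φ = (34.90 − 21.2/1) / 3 = 4.57 mm/h.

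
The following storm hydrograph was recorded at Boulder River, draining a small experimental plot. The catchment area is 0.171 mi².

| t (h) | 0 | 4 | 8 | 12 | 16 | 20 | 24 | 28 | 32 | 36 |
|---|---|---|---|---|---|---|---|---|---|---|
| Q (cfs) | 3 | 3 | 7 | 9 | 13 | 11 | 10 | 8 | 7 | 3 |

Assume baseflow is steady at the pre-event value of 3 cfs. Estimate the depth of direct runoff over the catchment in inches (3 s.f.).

d ≈ 1.59 in

Direct runoff: 0.0, 0.0, 4.0, 6.0, 10.0, 8.0, 7.0, 5.0, 4.0, 0.0 cfs; ΣQ_DR = 44.00 cfs.
V = ΣQ_DR · Δt = 44.00 × 14400 s = 6.336 × 10^5 ft³.
Over A = 0.171 mi², depth = V / A = 1.59 in.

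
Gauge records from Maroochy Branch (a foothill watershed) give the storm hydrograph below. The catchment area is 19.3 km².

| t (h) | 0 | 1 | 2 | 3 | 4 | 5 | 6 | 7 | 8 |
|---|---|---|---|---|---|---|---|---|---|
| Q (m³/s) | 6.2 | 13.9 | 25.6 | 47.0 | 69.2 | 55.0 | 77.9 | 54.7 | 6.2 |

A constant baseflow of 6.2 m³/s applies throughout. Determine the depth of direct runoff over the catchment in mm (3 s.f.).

Direct runoff: 0.0, 7.7, 19.4, 40.8, 63.0, 48.8, 71.7, 48.5, 0.0 m³/s; ΣQ_DR = 299.9 m³/s.
V = ΣQ_DR · Δt = 299.9 × 3600 s = 1.080 × 10^6 m³.
Over A = 19.3 km², depth = V / A = 55.9 mm.

d ≈ 55.9 mm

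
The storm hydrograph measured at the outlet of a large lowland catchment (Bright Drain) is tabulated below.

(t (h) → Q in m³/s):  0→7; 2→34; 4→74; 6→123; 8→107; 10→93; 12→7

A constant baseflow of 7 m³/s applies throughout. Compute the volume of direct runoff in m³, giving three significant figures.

Direct-runoff ordinates (Q − Q_b): 0.0, 27.0, 67.0, 116.0, 100.0, 86.0, 0.0 m³/s.
ΣQ_DR = 396.0 m³/s.
With Δt = 2 h = 7200 s, V = ΣQ_DR · Δt = 396.0 × 7200 = 2.85 × 10^6 m³.

V ≈ 2.85 × 10^6 m³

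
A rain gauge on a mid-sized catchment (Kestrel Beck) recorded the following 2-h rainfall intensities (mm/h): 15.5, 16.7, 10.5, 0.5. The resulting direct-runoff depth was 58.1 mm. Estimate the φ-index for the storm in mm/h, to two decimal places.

Only the 3 blocks with intensity above φ contribute runoff: 15.5, 16.7, 10.5 mm/h.
Σ(I−φ)·Δt = d  ⇒  (15.5+16.7+10.5 − 3φ)·2 = 58.1
φ = (42.70 − 58.1/2) / 3 = 4.55 mm/h.

φ ≈ 4.55 mm/h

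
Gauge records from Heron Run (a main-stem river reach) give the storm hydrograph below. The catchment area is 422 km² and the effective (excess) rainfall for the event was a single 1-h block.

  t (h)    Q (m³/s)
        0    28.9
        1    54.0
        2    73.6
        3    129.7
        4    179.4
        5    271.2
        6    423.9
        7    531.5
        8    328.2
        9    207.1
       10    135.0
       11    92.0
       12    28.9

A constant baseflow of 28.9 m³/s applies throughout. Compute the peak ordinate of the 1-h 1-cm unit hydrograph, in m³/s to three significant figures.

U_p ≈ 280 m³/s

Direct runoff: 0.0, 25.1, 44.7, 100.8, 150.5, 242.3, 395.0, 502.6, 299.3, 178.2, 106.1, 63.1, 0.0 m³/s; ΣQ_DR = 2108 m³/s, peak = 502.6 m³/s.
Runoff depth d = ΣQ_DR·Δt / A = 2108 × 3600 / (422 km²) = 17.98 mm.
The 1-cm UH is the DRH scaled by (10 mm)/d, so U_p = 502.6 × 10/17.98 = 280 m³/s.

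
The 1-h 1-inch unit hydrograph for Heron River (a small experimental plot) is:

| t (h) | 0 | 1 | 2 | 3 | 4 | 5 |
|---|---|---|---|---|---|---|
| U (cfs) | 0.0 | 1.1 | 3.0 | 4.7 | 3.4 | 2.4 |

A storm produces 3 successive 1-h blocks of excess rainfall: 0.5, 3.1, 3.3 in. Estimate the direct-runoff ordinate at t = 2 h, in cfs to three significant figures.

By discrete convolution, Q_j = Σ (P_i / 1 in) · U_{j−i}.
At t = 2 h (j=2): Q = (0.5/1)·3.0 + (3.1/1)·1.1 + (3.3/1)·0.0 = 4.91 cfs.

Q ≈ 4.91 cfs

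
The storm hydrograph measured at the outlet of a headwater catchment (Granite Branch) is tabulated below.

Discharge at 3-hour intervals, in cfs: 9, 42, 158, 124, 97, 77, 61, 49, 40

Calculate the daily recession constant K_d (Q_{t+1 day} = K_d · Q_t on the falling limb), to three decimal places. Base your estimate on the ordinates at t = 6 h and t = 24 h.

Between t = 6 h and t = 24 h the flow falls from 158 to 40 cfs over 6×3 h = 18 h.
Per-interval ratio K = (40/158)^(1/6) = 0.7954; K_d = K^(24/3) = 0.160.

K_d ≈ 0.160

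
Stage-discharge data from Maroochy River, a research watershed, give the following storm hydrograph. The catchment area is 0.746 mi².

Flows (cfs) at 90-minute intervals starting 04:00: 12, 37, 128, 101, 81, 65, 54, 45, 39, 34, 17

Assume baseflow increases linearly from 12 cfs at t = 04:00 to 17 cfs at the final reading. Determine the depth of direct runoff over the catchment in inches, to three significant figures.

d ≈ 1.41 in

Direct runoff: 0.00, 24.50, 115.00, 87.50, 67.00, 50.50, 39.00, 29.50, 23.00, 17.50, 0.00 cfs; ΣQ_DR = 453.5 cfs.
V = ΣQ_DR · Δt = 453.5 × 5400 s = 2.449 × 10^6 ft³.
Over A = 0.746 mi², depth = V / A = 1.41 in.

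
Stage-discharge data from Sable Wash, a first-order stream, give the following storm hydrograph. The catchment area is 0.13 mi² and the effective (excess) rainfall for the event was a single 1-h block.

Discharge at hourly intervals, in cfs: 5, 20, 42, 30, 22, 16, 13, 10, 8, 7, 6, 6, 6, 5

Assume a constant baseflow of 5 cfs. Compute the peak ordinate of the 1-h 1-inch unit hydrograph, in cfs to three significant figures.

Direct runoff: 0.0, 15.0, 37.0, 25.0, 17.0, 11.0, 8.0, 5.0, 3.0, 2.0, 1.0, 1.0, 1.0, 0.0 cfs; ΣQ_DR = 126.0 cfs, peak = 37.0 cfs.
Runoff depth d = ΣQ_DR·Δt / A = 126.0 × 3600 / (0.13 mi²) = 1.502 in.
The 1-inch UH is the DRH scaled by (1 in)/d, so U_p = 37.0 × 1/1.502 = 24.6 cfs.

U_p ≈ 24.6 cfs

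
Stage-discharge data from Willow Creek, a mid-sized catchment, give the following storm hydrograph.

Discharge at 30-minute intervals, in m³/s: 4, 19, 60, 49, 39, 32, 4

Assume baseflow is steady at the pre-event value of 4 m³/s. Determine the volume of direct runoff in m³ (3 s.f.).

V ≈ 3.22 × 10^5 m³

Direct-runoff ordinates (Q − Q_b): 0.0, 15.0, 56.0, 45.0, 35.0, 28.0, 0.0 m³/s.
ΣQ_DR = 179.0 m³/s.
With Δt = 0.5 h = 1800 s, V = ΣQ_DR · Δt = 179.0 × 1800 = 3.22 × 10^5 m³.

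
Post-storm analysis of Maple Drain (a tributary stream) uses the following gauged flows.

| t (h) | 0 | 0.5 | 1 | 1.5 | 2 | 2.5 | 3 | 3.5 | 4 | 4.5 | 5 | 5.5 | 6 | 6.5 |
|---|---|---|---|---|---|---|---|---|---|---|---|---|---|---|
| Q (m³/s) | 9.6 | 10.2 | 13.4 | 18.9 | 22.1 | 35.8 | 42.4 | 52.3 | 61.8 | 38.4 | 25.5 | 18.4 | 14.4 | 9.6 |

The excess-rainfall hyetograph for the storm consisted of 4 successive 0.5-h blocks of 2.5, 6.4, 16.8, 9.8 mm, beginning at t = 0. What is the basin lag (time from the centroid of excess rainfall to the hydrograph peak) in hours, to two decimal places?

Centroid of excess rainfall: t_c = Σ P_i·t̄_i / ΣP_i = 1.2275 h (block centres at 0.25, 0.75, 1.25, 1.75 h).
Hydrograph peak occurs at t = 4 h, so basin lag t_L = 4 − 1.2275 = 2.77 h.

t_L ≈ 2.77 h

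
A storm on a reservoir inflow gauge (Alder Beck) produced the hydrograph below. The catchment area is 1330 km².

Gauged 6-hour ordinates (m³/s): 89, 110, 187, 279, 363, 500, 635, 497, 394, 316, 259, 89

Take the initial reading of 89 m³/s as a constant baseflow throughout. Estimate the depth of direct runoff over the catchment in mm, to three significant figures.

Direct runoff: 0.0, 21.0, 98.0, 190.0, 274.0, 411.0, 546.0, 408.0, 305.0, 227.0, 170.0, 0.0 m³/s; ΣQ_DR = 2650 m³/s.
V = ΣQ_DR · Δt = 2650 × 21600 s = 5.724 × 10^7 m³.
Over A = 1330 km², depth = V / A = 43.0 mm.

d ≈ 43.0 mm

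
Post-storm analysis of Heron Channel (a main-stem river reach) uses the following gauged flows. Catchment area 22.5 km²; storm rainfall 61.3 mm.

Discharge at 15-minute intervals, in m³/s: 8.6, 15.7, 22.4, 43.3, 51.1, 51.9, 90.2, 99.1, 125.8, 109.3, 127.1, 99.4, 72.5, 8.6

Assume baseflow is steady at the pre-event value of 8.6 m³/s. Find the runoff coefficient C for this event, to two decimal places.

C ≈ 0.53

ΣQ_DR = 804.6 m³/s; V = ΣQ_DR·Δt = 7.241 × 10^5 m³.
Runoff depth d = V / A = 32.18 mm.
C = d / P = 32.18 / 61.3 = 0.53.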